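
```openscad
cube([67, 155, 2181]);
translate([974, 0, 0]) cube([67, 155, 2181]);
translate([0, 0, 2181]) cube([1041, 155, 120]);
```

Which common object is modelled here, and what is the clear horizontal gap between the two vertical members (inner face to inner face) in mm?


A door frame. The clear opening width is 907 mm.

Two 2181 mm tall posts with a header on top — a door frame. The left jamb is 67 mm wide at x = 0; the right jamb starts at x = 974. The clear opening is 974 − 67 = 907 mm.


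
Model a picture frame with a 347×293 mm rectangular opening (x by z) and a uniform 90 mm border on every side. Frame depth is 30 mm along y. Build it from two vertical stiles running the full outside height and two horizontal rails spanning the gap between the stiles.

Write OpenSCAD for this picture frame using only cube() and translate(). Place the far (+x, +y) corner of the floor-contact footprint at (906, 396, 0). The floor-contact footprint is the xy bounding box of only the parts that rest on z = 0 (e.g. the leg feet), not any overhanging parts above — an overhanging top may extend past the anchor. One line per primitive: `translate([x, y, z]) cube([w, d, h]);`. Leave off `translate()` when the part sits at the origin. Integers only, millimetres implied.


translate([379, 366, 0]) cube([90, 30, 473]);
translate([816, 366, 0]) cube([90, 30, 473]);
translate([469, 366, 0]) cube([347, 30, 90]);
translate([469, 366, 383]) cube([347, 30, 90]);


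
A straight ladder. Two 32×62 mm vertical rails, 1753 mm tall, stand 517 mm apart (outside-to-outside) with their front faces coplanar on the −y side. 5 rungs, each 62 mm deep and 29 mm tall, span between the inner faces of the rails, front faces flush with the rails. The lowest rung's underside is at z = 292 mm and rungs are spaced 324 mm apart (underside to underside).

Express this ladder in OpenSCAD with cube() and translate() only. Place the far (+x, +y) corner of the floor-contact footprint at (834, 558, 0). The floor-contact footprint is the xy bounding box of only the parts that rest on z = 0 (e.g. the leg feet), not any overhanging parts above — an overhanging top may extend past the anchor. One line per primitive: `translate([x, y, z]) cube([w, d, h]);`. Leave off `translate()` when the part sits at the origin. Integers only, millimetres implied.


translate([317, 496, 0]) cube([32, 62, 1753]);
translate([802, 496, 0]) cube([32, 62, 1753]);
translate([349, 496, 292]) cube([453, 62, 29]);
translate([349, 496, 616]) cube([453, 62, 29]);
translate([349, 496, 940]) cube([453, 62, 29]);
translate([349, 496, 1264]) cube([453, 62, 29]);
translate([349, 496, 1588]) cube([453, 62, 29]);


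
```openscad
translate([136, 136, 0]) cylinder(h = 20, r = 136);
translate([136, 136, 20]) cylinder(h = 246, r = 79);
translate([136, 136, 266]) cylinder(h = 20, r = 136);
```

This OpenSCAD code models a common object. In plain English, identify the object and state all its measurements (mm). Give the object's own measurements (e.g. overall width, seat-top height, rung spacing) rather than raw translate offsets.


A spool: two coaxial disc flanges of radius 136 mm and thickness 20 mm, joined by a core cylinder of radius 79 mm and height 246 mm. The lower flange rests on z = 0 and the three cylinders share a vertical axis.


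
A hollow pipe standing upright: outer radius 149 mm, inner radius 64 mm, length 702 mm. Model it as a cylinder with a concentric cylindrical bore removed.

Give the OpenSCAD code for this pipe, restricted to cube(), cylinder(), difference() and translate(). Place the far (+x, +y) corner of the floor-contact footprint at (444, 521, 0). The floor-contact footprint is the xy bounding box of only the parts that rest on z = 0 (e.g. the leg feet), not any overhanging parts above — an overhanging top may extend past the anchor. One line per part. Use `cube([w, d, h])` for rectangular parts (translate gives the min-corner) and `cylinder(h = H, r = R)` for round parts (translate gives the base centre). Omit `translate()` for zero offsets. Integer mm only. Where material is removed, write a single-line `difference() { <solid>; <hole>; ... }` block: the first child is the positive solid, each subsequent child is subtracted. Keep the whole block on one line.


difference() { translate([295, 372, 0]) cylinder(h = 702, r = 149); translate([295, 372, 0]) cylinder(h = 702, r = 64); }


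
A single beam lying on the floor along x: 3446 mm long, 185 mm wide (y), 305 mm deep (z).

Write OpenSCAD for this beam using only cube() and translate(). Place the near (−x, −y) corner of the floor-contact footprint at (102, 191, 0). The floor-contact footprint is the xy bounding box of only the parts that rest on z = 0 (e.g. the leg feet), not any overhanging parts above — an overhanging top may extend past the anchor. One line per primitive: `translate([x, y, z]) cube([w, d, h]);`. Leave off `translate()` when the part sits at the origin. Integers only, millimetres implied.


translate([102, 191, 0]) cube([3446, 185, 305]);


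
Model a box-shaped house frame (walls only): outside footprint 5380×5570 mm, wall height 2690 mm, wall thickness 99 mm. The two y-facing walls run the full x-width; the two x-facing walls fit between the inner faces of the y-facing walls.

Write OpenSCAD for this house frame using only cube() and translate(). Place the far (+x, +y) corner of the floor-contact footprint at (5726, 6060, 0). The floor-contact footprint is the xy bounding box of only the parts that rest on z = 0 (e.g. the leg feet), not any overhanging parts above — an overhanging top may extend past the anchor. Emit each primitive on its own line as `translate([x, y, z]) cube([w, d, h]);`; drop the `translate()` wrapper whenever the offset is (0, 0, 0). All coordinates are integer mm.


translate([346, 490, 0]) cube([5380, 99, 2690]);
translate([346, 5961, 0]) cube([5380, 99, 2690]);
translate([346, 589, 0]) cube([99, 5372, 2690]);
translate([5627, 589, 0]) cube([99, 5372, 2690]);


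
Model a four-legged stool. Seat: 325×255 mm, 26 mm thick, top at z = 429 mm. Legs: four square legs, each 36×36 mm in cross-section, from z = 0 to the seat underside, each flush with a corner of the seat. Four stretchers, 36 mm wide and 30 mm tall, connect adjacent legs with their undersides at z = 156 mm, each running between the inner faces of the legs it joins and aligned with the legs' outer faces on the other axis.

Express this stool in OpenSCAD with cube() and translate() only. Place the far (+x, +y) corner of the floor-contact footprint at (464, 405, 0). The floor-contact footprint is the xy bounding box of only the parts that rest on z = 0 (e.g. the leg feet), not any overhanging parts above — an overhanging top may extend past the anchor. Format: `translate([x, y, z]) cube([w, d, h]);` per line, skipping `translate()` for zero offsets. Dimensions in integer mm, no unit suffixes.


translate([139, 150, 403]) cube([325, 255, 26]);
translate([139, 150, 0]) cube([36, 36, 403]);
translate([428, 150, 0]) cube([36, 36, 403]);
translate([139, 369, 0]) cube([36, 36, 403]);
translate([428, 369, 0]) cube([36, 36, 403]);
translate([175, 150, 156]) cube([253, 36, 30]);
translate([175, 369, 156]) cube([253, 36, 30]);
translate([139, 186, 156]) cube([36, 183, 30]);
translate([428, 186, 156]) cube([36, 183, 30]);


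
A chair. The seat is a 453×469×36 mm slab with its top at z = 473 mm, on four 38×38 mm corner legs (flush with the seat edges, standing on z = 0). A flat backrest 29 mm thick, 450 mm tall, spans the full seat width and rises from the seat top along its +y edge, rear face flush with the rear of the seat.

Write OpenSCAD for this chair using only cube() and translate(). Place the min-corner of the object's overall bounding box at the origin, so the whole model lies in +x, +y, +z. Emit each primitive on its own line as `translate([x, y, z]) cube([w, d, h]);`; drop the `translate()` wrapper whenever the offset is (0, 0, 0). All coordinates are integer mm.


translate([0, 0, 437]) cube([453, 469, 36]);
cube([38, 38, 437]);
translate([415, 0, 0]) cube([38, 38, 437]);
translate([0, 431, 0]) cube([38, 38, 437]);
translate([415, 431, 0]) cube([38, 38, 437]);
translate([0, 440, 473]) cube([453, 29, 450]);


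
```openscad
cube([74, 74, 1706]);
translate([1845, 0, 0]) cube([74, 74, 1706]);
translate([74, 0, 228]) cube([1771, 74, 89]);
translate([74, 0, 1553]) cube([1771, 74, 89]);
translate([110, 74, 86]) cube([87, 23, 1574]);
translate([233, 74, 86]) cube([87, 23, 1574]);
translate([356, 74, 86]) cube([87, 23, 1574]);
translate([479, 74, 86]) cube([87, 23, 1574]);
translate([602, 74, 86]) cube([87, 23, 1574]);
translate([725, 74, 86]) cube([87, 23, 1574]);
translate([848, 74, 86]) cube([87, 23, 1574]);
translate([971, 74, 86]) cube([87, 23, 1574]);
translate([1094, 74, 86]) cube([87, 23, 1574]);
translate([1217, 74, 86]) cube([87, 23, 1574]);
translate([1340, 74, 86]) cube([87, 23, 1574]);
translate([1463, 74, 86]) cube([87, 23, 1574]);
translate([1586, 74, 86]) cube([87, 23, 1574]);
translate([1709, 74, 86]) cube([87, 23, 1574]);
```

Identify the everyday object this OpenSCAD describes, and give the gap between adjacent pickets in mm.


A fence section. The picket gap is 36 mm.

Two posts, two rails, 14 pickets — a fence section. Span 1771 mm holds 14 pickets of 87 mm with 15 equal gaps: ⌊(1771 − 14·87) / 15⌋ = 36 mm.


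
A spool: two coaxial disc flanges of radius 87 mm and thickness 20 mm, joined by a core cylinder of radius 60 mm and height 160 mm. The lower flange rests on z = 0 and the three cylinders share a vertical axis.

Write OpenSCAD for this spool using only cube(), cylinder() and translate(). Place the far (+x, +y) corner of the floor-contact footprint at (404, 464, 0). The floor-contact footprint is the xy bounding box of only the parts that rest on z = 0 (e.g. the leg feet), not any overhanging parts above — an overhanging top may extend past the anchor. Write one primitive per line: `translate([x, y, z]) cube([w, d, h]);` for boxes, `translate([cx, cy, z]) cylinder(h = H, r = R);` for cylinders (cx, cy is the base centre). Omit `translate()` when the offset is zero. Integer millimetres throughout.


translate([317, 377, 0]) cylinder(h = 20, r = 87);
translate([317, 377, 20]) cylinder(h = 160, r = 60);
translate([317, 377, 180]) cylinder(h = 20, r = 87);


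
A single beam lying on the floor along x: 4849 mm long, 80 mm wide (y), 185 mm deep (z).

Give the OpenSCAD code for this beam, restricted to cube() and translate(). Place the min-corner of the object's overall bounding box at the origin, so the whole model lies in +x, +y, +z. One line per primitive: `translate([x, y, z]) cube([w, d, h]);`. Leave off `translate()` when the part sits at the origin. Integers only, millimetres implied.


cube([4849, 80, 185]);


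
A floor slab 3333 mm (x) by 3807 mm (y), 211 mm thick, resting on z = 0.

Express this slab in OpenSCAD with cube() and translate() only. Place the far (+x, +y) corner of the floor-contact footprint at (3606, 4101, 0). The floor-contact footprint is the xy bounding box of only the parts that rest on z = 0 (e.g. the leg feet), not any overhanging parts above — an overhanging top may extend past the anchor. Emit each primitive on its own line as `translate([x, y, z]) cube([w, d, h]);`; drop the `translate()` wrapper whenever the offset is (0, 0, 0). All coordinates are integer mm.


translate([273, 294, 0]) cube([3333, 3807, 211]);


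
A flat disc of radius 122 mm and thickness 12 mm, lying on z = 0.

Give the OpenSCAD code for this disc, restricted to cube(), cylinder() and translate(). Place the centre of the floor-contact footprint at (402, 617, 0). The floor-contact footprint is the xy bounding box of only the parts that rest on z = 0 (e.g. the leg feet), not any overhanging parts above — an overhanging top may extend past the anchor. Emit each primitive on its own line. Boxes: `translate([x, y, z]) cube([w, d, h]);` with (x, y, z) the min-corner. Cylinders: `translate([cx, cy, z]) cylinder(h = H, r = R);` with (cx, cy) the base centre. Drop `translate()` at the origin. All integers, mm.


translate([402, 617, 0]) cylinder(h = 12, r = 122);


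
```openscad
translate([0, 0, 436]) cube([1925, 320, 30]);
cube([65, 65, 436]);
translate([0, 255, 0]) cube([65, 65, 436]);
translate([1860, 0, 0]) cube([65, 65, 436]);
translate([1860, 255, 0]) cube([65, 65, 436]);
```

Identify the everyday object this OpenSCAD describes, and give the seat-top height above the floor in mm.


A bench. The seat-top height is 466 mm.

A long slab on four corner posts — a bench. The slab sits at z = 436 with thickness 30, so the top is 436 + 30 = 466 mm.


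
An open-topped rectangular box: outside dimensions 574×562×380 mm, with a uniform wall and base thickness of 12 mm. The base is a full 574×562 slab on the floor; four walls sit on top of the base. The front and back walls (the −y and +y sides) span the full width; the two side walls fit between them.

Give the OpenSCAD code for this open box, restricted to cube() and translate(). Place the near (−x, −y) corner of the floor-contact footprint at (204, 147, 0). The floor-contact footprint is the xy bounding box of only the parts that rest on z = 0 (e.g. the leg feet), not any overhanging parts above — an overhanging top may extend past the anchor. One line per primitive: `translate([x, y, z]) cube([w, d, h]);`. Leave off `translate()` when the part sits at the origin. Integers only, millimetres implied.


translate([204, 147, 0]) cube([574, 562, 12]);
translate([204, 147, 12]) cube([574, 12, 368]);
translate([204, 697, 12]) cube([574, 12, 368]);
translate([204, 159, 12]) cube([12, 538, 368]);
translate([766, 159, 12]) cube([12, 538, 368]);


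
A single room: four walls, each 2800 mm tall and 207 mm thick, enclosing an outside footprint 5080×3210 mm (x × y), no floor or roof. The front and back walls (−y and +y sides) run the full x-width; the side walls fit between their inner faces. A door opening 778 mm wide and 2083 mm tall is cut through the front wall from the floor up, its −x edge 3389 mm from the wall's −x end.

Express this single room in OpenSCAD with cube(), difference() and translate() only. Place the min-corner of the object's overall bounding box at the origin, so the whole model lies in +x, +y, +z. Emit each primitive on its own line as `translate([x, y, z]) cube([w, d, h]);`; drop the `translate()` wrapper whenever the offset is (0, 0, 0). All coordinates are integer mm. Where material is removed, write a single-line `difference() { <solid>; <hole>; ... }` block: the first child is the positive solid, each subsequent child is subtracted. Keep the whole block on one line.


difference() { cube([5080, 207, 2800]); translate([3389, 0, 0]) cube([778, 207, 2083]); }
translate([0, 3003, 0]) cube([5080, 207, 2800]);
translate([0, 207, 0]) cube([207, 2796, 2800]);
translate([4873, 207, 0]) cube([207, 2796, 2800]);


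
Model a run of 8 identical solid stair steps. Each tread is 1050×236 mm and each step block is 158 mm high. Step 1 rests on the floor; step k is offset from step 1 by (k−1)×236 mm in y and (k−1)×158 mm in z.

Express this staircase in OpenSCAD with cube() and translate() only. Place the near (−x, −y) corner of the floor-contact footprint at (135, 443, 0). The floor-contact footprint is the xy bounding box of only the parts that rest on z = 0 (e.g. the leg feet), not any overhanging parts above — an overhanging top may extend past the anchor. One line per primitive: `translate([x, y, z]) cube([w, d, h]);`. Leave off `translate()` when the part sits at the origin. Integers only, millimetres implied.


translate([135, 443, 0]) cube([1050, 236, 158]);
translate([135, 679, 158]) cube([1050, 236, 158]);
translate([135, 915, 316]) cube([1050, 236, 158]);
translate([135, 1151, 474]) cube([1050, 236, 158]);
translate([135, 1387, 632]) cube([1050, 236, 158]);
translate([135, 1623, 790]) cube([1050, 236, 158]);
translate([135, 1859, 948]) cube([1050, 236, 158]);
translate([135, 2095, 1106]) cube([1050, 236, 158]);


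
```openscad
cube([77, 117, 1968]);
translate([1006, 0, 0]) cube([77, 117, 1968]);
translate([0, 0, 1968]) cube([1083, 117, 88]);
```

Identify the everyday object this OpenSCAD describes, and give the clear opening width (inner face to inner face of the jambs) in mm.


A door frame. The clear opening width is 929 mm.

Two 1968 mm tall posts with a header on top — a door frame. The left jamb is 77 mm wide at x = 0; the right jamb starts at x = 1006. The clear opening is 1006 − 77 = 929 mm.


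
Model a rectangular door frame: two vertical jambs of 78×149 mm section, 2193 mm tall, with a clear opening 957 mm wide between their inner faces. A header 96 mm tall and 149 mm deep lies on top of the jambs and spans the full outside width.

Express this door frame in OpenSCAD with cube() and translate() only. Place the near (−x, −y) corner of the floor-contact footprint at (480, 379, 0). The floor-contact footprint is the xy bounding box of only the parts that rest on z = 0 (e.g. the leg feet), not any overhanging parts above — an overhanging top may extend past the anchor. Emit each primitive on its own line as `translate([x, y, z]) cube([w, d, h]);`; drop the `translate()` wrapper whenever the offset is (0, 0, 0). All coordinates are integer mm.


translate([480, 379, 0]) cube([78, 149, 2193]);
translate([1515, 379, 0]) cube([78, 149, 2193]);
translate([480, 379, 2193]) cube([1113, 149, 96]);


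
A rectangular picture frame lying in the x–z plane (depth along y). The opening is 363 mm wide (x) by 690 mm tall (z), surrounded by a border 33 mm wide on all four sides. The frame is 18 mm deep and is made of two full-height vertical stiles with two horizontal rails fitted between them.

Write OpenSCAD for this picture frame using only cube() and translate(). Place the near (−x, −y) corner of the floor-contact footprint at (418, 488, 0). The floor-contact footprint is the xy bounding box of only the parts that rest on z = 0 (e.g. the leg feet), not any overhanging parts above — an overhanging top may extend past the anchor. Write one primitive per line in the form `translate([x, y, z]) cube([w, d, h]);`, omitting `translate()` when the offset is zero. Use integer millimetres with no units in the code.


translate([418, 488, 0]) cube([33, 18, 756]);
translate([814, 488, 0]) cube([33, 18, 756]);
translate([451, 488, 0]) cube([363, 18, 33]);
translate([451, 488, 723]) cube([363, 18, 33]);


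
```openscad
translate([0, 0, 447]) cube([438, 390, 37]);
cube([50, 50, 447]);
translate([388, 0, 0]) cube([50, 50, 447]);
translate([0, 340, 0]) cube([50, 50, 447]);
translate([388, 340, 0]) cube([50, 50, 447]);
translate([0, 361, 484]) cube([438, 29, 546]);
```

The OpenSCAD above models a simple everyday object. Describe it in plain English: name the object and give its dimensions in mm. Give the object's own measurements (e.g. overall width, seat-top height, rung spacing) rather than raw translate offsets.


A chair. The seat is a 438×390×37 mm slab with its top at z = 484 mm, on four 50×50 mm corner legs (flush with the seat edges, standing on z = 0). A flat backrest 29 mm thick, 546 mm tall, spans the full seat width and rises from the seat top along its +y edge, rear face flush with the rear of the seat.


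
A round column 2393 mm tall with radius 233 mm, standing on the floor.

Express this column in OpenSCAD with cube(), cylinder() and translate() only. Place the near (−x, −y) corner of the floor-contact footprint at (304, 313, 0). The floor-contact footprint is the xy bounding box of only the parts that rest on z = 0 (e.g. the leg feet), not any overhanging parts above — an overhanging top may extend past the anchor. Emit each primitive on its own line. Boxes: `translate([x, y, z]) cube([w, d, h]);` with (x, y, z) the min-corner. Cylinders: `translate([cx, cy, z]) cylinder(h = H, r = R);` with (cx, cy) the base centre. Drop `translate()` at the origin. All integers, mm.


translate([537, 546, 0]) cylinder(h = 2393, r = 233);


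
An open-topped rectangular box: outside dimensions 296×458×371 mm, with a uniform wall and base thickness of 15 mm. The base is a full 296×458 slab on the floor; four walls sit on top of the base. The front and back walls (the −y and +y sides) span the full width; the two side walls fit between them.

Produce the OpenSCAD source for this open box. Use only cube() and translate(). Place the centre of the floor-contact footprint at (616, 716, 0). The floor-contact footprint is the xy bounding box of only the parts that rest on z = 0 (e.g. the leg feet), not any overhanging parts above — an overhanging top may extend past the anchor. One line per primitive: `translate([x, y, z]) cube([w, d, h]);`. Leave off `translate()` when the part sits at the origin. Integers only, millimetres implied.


translate([468, 487, 0]) cube([296, 458, 15]);
translate([468, 487, 15]) cube([296, 15, 356]);
translate([468, 930, 15]) cube([296, 15, 356]);
translate([468, 502, 15]) cube([15, 428, 356]);
translate([749, 502, 15]) cube([15, 428, 356]);


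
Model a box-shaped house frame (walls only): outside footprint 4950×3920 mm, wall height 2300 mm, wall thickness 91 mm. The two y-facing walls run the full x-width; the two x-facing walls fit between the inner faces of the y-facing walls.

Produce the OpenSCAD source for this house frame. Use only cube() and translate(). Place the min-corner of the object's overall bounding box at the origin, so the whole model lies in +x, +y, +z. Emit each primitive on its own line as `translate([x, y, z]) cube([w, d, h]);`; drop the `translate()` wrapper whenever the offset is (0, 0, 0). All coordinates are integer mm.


cube([4950, 91, 2300]);
translate([0, 3829, 0]) cube([4950, 91, 2300]);
translate([0, 91, 0]) cube([91, 3738, 2300]);
translate([4859, 91, 0]) cube([91, 3738, 2300]);


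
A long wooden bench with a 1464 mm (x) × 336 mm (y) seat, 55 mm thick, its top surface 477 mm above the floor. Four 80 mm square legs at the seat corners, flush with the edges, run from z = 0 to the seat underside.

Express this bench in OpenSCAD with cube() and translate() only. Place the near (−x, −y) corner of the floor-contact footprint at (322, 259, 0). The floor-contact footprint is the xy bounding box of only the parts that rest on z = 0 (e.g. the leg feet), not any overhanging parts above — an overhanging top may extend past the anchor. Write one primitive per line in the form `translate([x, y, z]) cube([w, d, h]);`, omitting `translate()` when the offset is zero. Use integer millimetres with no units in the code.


translate([322, 259, 422]) cube([1464, 336, 55]);
translate([322, 259, 0]) cube([80, 80, 422]);
translate([322, 515, 0]) cube([80, 80, 422]);
translate([1706, 259, 0]) cube([80, 80, 422]);
translate([1706, 515, 0]) cube([80, 80, 422]);


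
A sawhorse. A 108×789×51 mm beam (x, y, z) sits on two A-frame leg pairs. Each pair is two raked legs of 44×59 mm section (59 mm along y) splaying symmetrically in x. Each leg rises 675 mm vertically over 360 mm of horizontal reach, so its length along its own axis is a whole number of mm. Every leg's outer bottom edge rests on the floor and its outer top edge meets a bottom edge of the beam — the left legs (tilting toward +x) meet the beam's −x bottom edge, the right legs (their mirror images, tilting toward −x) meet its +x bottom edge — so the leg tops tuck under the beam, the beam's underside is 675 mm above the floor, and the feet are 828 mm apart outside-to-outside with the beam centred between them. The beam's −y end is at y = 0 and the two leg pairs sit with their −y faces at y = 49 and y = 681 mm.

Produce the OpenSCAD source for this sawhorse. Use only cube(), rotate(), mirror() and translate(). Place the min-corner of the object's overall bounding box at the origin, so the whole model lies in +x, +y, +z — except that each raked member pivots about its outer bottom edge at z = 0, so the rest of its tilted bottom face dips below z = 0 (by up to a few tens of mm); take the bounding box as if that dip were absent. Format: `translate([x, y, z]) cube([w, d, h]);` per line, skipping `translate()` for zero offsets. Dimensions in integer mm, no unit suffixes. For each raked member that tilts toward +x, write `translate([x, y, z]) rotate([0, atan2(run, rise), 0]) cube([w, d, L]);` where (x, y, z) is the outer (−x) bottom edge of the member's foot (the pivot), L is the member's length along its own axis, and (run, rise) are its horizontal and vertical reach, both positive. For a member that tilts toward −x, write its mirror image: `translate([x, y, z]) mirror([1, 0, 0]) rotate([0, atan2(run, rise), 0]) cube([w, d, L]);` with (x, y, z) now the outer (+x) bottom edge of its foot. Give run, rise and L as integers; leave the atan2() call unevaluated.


// leg length = √(360² + 675²) = 765
// right-leg outer foot x = 2·360 + 108 = 828
// beam min-corner = (360, 0, 675)
translate([360, 0, 675]) cube([108, 789, 51]);
translate([0, 49, 0]) rotate([0, atan2(360, 675), 0]) cube([44, 59, 765]);
translate([828, 49, 0]) mirror([1, 0, 0]) rotate([0, atan2(360, 675), 0]) cube([44, 59, 765]);
translate([0, 681, 0]) rotate([0, atan2(360, 675), 0]) cube([44, 59, 765]);
translate([828, 681, 0]) mirror([1, 0, 0]) rotate([0, atan2(360, 675), 0]) cube([44, 59, 765]);


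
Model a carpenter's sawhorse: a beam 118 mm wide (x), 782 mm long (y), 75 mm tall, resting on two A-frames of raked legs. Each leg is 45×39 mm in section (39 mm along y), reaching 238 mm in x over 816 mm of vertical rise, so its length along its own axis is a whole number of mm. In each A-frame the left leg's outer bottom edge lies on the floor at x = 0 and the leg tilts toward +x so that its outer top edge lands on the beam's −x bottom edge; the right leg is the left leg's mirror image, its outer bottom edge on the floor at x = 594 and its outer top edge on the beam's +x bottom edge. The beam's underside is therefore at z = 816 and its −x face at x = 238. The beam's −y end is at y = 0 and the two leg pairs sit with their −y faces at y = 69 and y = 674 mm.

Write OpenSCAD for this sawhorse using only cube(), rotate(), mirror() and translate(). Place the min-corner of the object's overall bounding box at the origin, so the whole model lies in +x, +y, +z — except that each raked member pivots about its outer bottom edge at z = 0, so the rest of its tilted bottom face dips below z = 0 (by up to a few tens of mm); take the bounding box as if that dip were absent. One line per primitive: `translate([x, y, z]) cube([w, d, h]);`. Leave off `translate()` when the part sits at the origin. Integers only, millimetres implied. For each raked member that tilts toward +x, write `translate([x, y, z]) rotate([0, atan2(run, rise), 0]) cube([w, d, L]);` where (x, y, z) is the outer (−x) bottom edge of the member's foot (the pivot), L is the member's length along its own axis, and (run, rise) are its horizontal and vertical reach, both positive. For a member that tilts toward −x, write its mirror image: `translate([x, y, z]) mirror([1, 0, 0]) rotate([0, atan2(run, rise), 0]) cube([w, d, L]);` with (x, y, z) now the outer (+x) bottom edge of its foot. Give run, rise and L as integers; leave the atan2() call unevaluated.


// leg length = √(238² + 816²) = 850
// right-leg outer foot x = 2·238 + 118 = 594
// beam min-corner = (238, 0, 816)
translate([238, 0, 816]) cube([118, 782, 75]);
translate([0, 69, 0]) rotate([0, atan2(238, 816), 0]) cube([45, 39, 850]);
translate([594, 69, 0]) mirror([1, 0, 0]) rotate([0, atan2(238, 816), 0]) cube([45, 39, 850]);
translate([0, 674, 0]) rotate([0, atan2(238, 816), 0]) cube([45, 39, 850]);
translate([594, 674, 0]) mirror([1, 0, 0]) rotate([0, atan2(238, 816), 0]) cube([45, 39, 850]);


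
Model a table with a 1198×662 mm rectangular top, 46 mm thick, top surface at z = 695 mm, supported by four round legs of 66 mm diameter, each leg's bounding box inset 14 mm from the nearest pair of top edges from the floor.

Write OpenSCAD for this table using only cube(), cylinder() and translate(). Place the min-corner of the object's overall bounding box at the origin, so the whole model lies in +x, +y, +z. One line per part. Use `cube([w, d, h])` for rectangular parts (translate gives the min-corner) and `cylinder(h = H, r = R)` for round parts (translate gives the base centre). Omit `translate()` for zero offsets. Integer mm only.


translate([0, 0, 649]) cube([1198, 662, 46]);
translate([47, 47, 0]) cylinder(h = 649, r = 33);
translate([1151, 47, 0]) cylinder(h = 649, r = 33);
translate([47, 615, 0]) cylinder(h = 649, r = 33);
translate([1151, 615, 0]) cylinder(h = 649, r = 33);


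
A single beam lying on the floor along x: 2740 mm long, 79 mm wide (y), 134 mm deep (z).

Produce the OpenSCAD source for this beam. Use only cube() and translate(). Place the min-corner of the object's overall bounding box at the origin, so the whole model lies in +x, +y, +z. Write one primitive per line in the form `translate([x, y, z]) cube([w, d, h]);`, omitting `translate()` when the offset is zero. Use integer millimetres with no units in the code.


cube([2740, 79, 134]);


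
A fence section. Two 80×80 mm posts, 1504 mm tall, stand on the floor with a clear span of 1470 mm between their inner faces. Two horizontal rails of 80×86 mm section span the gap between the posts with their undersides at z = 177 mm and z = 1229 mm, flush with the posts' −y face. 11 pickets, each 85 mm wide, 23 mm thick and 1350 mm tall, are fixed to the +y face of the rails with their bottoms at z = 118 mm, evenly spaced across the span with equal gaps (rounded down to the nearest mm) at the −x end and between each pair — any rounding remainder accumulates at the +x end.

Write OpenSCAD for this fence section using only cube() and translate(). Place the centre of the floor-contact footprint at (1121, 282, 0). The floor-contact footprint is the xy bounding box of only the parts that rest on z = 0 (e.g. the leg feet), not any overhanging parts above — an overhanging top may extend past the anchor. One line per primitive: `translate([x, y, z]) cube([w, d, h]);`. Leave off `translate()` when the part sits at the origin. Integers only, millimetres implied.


translate([306, 242, 0]) cube([80, 80, 1504]);
translate([1856, 242, 0]) cube([80, 80, 1504]);
translate([386, 242, 177]) cube([1470, 80, 86]);
translate([386, 242, 1229]) cube([1470, 80, 86]);
translate([430, 322, 118]) cube([85, 23, 1350]);
translate([559, 322, 118]) cube([85, 23, 1350]);
translate([688, 322, 118]) cube([85, 23, 1350]);
translate([817, 322, 118]) cube([85, 23, 1350]);
translate([946, 322, 118]) cube([85, 23, 1350]);
translate([1075, 322, 118]) cube([85, 23, 1350]);
translate([1204, 322, 118]) cube([85, 23, 1350]);
translate([1333, 322, 118]) cube([85, 23, 1350]);
translate([1462, 322, 118]) cube([85, 23, 1350]);
translate([1591, 322, 118]) cube([85, 23, 1350]);
translate([1720, 322, 118]) cube([85, 23, 1350]);


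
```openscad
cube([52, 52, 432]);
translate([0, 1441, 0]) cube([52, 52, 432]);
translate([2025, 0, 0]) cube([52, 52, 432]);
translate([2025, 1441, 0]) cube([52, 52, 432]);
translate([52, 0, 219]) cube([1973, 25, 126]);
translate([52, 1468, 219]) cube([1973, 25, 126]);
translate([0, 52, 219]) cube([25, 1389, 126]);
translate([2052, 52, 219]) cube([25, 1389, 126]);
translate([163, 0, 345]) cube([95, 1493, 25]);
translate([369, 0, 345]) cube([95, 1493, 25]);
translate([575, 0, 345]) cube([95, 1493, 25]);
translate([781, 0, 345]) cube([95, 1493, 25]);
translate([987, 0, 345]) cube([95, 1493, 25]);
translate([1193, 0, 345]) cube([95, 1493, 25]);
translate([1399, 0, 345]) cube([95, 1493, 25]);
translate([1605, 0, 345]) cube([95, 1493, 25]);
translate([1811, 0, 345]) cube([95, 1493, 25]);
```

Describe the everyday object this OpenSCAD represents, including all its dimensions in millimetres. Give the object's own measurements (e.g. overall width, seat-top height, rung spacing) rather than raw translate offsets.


A bed frame 2077 mm long (x) by 1493 mm wide (y). Four 52×52 mm corner posts, 432 mm tall, at the corners of the footprint. Four rails of 25 mm thickness and 126 mm height run between adjacent posts with their undersides at z = 219 mm, their outer faces flush with the outside of the frame (the two x-running rails run between the posts' inner faces; the two y-running rails run between the posts' inner faces). 9 slats, each 95 mm wide (x) and 25 mm thick, lie across the top of the two x-running rails, running the full 1493 mm width of the frame in y; along x they sit between the end posts with a 111 mm gap after the −x posts and between neighbouring slats, leaving 119 mm before the +x posts.


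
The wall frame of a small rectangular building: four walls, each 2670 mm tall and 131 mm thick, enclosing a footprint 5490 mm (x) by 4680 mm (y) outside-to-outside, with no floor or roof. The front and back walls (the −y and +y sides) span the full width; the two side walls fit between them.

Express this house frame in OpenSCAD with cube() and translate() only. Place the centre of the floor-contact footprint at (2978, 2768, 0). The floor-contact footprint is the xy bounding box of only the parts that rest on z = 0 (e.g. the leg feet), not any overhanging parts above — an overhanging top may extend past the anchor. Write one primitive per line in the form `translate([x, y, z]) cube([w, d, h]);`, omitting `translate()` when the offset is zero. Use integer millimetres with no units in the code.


translate([233, 428, 0]) cube([5490, 131, 2670]);
translate([233, 4977, 0]) cube([5490, 131, 2670]);
translate([233, 559, 0]) cube([131, 4418, 2670]);
translate([5592, 559, 0]) cube([131, 4418, 2670]);


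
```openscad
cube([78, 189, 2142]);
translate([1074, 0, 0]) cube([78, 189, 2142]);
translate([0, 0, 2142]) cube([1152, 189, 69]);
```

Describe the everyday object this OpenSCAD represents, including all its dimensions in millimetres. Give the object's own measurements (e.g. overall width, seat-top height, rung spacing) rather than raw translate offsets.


A door frame. The clear opening is 996 mm wide and 2142 mm high. Two 78 mm wide jambs, 189 mm deep, stand either side of the opening from the floor to the top of the opening. A 69 mm thick head sits across the top of both jambs, spanning the full outside width of the frame.


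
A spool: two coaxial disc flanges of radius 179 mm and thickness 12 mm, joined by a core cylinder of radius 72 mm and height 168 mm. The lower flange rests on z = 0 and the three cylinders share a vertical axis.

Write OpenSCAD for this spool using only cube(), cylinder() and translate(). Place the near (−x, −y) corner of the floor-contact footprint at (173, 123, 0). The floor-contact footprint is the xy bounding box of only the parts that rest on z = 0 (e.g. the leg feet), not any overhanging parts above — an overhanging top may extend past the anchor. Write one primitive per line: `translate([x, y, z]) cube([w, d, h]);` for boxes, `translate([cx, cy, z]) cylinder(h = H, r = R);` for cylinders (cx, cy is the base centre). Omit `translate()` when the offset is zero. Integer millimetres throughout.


translate([352, 302, 0]) cylinder(h = 12, r = 179);
translate([352, 302, 12]) cylinder(h = 168, r = 72);
translate([352, 302, 180]) cylinder(h = 12, r = 179);


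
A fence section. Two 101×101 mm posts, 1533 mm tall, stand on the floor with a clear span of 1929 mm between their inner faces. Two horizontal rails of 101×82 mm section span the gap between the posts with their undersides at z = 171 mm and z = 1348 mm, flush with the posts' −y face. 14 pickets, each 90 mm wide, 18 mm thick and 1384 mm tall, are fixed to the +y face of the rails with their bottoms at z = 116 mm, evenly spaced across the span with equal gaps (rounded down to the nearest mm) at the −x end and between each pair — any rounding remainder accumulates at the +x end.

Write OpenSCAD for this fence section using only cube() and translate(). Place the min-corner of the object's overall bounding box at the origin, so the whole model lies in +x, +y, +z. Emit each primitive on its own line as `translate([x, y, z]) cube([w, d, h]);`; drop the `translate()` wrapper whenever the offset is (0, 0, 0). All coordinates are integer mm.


cube([101, 101, 1533]);
translate([2030, 0, 0]) cube([101, 101, 1533]);
translate([101, 0, 171]) cube([1929, 101, 82]);
translate([101, 0, 1348]) cube([1929, 101, 82]);
translate([145, 101, 116]) cube([90, 18, 1384]);
translate([279, 101, 116]) cube([90, 18, 1384]);
translate([413, 101, 116]) cube([90, 18, 1384]);
translate([547, 101, 116]) cube([90, 18, 1384]);
translate([681, 101, 116]) cube([90, 18, 1384]);
translate([815, 101, 116]) cube([90, 18, 1384]);
translate([949, 101, 116]) cube([90, 18, 1384]);
translate([1083, 101, 116]) cube([90, 18, 1384]);
translate([1217, 101, 116]) cube([90, 18, 1384]);
translate([1351, 101, 116]) cube([90, 18, 1384]);
translate([1485, 101, 116]) cube([90, 18, 1384]);
translate([1619, 101, 116]) cube([90, 18, 1384]);
translate([1753, 101, 116]) cube([90, 18, 1384]);
translate([1887, 101, 116]) cube([90, 18, 1384]);


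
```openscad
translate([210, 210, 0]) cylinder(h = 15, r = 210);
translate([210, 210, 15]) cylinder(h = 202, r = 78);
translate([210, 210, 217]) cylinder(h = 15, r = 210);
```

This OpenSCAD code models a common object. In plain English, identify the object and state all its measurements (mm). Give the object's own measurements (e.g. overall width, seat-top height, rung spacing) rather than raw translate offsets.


A spool: two coaxial disc flanges of radius 210 mm and thickness 15 mm, joined by a core cylinder of radius 78 mm and height 202 mm. The lower flange rests on z = 0 and the three cylinders share a vertical axis.


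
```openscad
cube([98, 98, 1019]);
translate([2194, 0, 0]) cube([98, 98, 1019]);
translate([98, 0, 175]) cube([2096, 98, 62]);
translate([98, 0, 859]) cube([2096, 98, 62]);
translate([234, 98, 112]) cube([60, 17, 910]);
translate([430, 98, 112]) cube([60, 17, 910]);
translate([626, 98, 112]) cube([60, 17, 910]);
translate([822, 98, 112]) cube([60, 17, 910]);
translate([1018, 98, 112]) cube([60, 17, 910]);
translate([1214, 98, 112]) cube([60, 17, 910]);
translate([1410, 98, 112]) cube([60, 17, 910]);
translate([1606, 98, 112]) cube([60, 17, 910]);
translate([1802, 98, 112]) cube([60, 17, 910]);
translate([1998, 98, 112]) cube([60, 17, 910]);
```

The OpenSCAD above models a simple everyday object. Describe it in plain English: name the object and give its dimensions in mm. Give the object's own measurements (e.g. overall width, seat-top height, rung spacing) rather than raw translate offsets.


A fence section. Two 98×98 mm posts, 1019 mm tall, stand on the floor with a clear span of 2096 mm between their inner faces. Two horizontal rails of 98×62 mm section span the gap between the posts with their undersides at z = 175 mm and z = 859 mm, flush with the posts' −y face. 10 pickets, each 60 mm wide, 17 mm thick and 910 mm tall, are fixed to the +y face of the rails with their bottoms at z = 112 mm, spaced across the span with a 136 mm gap after the −x post and between neighbouring pickets and before the +x post.


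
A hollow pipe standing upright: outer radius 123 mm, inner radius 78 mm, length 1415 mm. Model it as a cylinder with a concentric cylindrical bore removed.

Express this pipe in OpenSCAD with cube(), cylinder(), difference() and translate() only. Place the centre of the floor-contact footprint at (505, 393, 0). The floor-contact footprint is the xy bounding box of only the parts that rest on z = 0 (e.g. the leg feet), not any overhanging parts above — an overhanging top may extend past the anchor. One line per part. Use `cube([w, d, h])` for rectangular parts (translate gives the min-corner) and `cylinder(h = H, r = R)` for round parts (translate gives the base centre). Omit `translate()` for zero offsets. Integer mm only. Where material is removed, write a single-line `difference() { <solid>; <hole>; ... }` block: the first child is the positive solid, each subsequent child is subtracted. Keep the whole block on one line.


difference() { translate([505, 393, 0]) cylinder(h = 1415, r = 123); translate([505, 393, 0]) cylinder(h = 1415, r = 78); }
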